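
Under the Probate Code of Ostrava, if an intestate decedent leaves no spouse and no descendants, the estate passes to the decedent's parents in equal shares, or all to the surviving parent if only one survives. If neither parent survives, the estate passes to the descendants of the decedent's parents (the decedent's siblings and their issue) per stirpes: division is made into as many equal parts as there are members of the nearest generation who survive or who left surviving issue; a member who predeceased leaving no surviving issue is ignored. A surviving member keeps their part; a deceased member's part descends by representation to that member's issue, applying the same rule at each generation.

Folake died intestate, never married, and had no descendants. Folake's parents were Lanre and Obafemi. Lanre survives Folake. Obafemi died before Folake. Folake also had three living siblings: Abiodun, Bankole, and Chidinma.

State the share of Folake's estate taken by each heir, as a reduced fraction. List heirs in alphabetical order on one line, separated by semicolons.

Lanre 1

Only one parent, Lanre, survives, so Lanre takes the entire estate. The siblings take nothing because a surviving parent has priority.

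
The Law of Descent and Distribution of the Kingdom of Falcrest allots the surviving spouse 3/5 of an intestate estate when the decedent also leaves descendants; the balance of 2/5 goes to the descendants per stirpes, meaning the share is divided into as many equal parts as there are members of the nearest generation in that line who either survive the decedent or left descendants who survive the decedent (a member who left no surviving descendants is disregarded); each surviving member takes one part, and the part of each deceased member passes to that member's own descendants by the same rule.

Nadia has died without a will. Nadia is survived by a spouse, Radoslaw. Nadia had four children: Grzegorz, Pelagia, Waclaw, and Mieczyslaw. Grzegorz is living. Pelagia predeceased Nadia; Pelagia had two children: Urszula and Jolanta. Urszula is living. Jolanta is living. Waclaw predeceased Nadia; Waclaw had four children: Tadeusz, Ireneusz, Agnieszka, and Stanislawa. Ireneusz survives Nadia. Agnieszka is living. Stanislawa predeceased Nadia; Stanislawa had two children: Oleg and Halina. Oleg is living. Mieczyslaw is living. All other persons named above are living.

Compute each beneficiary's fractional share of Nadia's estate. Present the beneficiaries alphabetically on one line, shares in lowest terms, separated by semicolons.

Radoslaw, as surviving spouse, takes 3/5.
The remaining 2/5 passes to Nadia's descendants per stirpes.
The 2/5 is divided into 4 equal shares of 1/10 among Grzegorz, Pelagia, Waclaw, Mieczyslaw.
Grzegorz is living and takes 1/10.
Pelagia predeceased; the 1/10 allotted to Pelagia's branch passes to Pelagia's issue by representation.
The 1/10 is divided into 2 equal shares of 1/20 among Urszula, Jolanta.
Urszula is living and takes 1/20.
Jolanta is living and takes 1/20.
Waclaw predeceased; the 1/10 allotted to Waclaw's branch passes to Waclaw's issue by representation.
The 1/10 is divided into 4 equal shares of 1/40 among Tadeusz, Ireneusz, Agnieszka, Stanislawa.
Tadeusz is living and takes 1/40.
Ireneusz is living and takes 1/40.
Agnieszka is living and takes 1/40.
Stanislawa predeceased; the 1/40 allotted to Stanislawa's branch passes to Stanislawa's issue by representation.
The 1/40 is divided into 2 equal shares of 1/80 among Oleg, Halina.
Oleg is living and takes 1/80.
Halina is living and takes 1/80.
Mieczyslaw is living and takes 1/10.

Agnieszka 1/40; Grzegorz 1/10; Halina 1/80; Ireneusz 1/40; Jolanta 1/20; Mieczyslaw 1/10; Oleg 1/80; Radoslaw 3/5; Tadeusz 1/40; Urszula 1/20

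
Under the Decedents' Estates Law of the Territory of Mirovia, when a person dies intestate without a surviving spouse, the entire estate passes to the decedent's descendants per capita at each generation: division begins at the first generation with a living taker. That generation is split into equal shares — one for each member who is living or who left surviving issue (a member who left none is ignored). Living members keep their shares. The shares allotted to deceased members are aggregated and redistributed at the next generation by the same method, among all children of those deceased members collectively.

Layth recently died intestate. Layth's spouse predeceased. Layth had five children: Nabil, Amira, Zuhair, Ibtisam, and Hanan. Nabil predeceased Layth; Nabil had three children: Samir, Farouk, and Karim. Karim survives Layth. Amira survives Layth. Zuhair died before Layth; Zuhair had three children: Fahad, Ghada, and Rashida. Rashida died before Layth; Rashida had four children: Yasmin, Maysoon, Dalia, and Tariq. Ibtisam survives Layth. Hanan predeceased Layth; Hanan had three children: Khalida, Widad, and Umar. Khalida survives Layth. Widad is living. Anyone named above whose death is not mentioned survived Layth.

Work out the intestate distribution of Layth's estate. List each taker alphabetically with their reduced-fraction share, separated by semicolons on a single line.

Amira 1/5; Dalia 1/60; Fahad 1/15; Farouk 1/15; Ghada 1/15; Ibtisam 1/5; Karim 1/15; Khalida 1/15; Maysoon 1/60; Samir 1/15; Tariq 1/60; Umar 1/15; Widad 1/15; Yasmin 1/60

There is no surviving spouse, so the entire estate passes to Layth's descendants per capita at each generation.
At generation 1 (Nabil, Amira, Zuhair, Ibtisam, Hanan) there are 5 shares of (1)/5 = 1/5 each.
Living: Amira and Ibtisam — each takes 1/5.
Deceased: Nabil, Zuhair, and Hanan. Their combined 3/5 is pooled and carried to generation 2.
At generation 2 (Samir, Farouk, Karim, Fahad, Ghada, Rashida, Khalida, Widad, Umar) there are 9 shares of (3/5)/9 = 1/15 each.
Living: Samir, Farouk, Karim, Fahad, Ghada, Khalida, Widad, and Umar — each takes 1/15.
Deceased: Rashida. That 1/15 share is carried to generation 3.
At generation 3 (Yasmin, Maysoon, Dalia, Tariq) there are 4 shares of (1/15)/4 = 1/60 each.
Living: Yasmin, Maysoon, Dalia, and Tariq — each takes 1/60.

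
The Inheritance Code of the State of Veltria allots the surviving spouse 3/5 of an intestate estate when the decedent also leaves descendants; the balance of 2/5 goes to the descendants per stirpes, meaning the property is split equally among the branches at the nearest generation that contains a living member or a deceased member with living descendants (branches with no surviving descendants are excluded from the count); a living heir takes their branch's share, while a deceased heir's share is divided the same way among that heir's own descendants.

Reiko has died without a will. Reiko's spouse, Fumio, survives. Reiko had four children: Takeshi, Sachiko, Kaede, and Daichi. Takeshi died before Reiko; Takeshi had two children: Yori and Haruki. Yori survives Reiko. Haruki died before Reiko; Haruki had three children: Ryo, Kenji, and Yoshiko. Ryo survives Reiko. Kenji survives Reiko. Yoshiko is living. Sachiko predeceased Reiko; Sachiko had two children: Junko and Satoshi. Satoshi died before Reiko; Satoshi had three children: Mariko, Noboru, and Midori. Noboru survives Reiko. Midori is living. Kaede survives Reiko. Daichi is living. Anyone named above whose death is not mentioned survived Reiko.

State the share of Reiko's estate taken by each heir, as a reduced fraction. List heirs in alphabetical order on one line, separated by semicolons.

Fumio, as surviving spouse, takes 3/5.
The remaining 2/5 passes to Reiko's descendants per stirpes.
The 2/5 is divided into 4 equal shares of 1/10 among Takeshi, Sachiko, Kaede, Daichi.
Takeshi predeceased; the 1/10 allotted to Takeshi's branch passes to Takeshi's issue by representation.
The 1/10 is divided into 2 equal shares of 1/20 among Yori, Haruki.
Yori is living and takes 1/20.
Haruki predeceased; the 1/20 allotted to Haruki's branch passes to Haruki's issue by representation.
The 1/20 is divided into 3 equal shares of 1/60 among Ryo, Kenji, Yoshiko.
Ryo is living and takes 1/60.
Kenji is living and takes 1/60.
Yoshiko is living and takes 1/60.
Sachiko predeceased; the 1/10 allotted to Sachiko's branch passes to Sachiko's issue by representation.
The 1/10 is divided into 2 equal shares of 1/20 among Junko, Satoshi.
Junko is living and takes 1/20.
Satoshi predeceased; the 1/20 allotted to Satoshi's branch passes to Satoshi's issue by representation.
The 1/20 is divided into 3 equal shares of 1/60 among Mariko, Noboru, Midori.
Mariko is living and takes 1/60.
Noboru is living and takes 1/60.
Midori is living and takes 1/60.
Kaede is living and takes 1/10.
Daichi is living and takes 1/10.

Daichi 1/10; Fumio 3/5; Junko 1/20; Kaede 1/10; Kenji 1/60; Mariko 1/60; Midori 1/60; Noboru 1/60; Ryo 1/60; Yori 1/20; Yoshiko 1/60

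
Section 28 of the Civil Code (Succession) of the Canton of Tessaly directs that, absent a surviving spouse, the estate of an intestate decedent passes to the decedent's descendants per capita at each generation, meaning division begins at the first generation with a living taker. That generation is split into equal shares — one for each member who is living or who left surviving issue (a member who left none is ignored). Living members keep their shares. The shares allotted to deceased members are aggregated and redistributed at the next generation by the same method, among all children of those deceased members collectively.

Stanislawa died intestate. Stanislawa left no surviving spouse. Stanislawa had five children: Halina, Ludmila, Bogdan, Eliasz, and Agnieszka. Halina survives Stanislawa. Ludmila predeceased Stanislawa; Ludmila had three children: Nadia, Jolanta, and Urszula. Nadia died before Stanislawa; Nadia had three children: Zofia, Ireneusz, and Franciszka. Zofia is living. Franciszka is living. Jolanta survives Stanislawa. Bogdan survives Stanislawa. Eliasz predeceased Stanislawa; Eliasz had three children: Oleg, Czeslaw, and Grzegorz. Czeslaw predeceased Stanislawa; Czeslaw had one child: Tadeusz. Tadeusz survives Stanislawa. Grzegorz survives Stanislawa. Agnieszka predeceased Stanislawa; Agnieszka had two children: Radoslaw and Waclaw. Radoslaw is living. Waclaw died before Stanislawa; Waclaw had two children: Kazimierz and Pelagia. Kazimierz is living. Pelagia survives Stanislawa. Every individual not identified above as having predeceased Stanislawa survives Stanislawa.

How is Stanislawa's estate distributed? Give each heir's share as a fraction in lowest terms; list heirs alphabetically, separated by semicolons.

Bogdan 1/5; Franciszka 3/80; Grzegorz 3/40; Halina 1/5; Ireneusz 3/80; Jolanta 3/40; Kazimierz 3/80; Oleg 3/40; Pelagia 3/80; Radoslaw 3/40; Tadeusz 3/80; Urszula 3/40; Zofia 3/80

There is no surviving spouse, so the entire estate passes to Stanislawa's descendants per capita at each generation.
At generation 1 (Halina, Ludmila, Bogdan, Eliasz, Agnieszka) there are 5 shares of (1)/5 = 1/5 each.
Living: Halina and Bogdan — each takes 1/5.
Deceased: Ludmila, Eliasz, and Agnieszka. Their combined 3/5 is pooled and carried to generation 2.
At generation 2 (Nadia, Jolanta, Urszula, Oleg, Czeslaw, Grzegorz, Radoslaw, Waclaw) there are 8 shares of (3/5)/8 = 3/40 each.
Living: Jolanta, Urszula, Oleg, Grzegorz, and Radoslaw — each takes 3/40.
Deceased: Nadia, Czeslaw, and Waclaw. Their combined 9/40 is pooled and carried to generation 3.
At generation 3 (Zofia, Ireneusz, Franciszka, Tadeusz, Kazimierz, Pelagia) there are 6 shares of (9/40)/6 = 3/80 each.
Living: Zofia, Ireneusz, Franciszka, Tadeusz, Kazimierz, and Pelagia — each takes 3/80.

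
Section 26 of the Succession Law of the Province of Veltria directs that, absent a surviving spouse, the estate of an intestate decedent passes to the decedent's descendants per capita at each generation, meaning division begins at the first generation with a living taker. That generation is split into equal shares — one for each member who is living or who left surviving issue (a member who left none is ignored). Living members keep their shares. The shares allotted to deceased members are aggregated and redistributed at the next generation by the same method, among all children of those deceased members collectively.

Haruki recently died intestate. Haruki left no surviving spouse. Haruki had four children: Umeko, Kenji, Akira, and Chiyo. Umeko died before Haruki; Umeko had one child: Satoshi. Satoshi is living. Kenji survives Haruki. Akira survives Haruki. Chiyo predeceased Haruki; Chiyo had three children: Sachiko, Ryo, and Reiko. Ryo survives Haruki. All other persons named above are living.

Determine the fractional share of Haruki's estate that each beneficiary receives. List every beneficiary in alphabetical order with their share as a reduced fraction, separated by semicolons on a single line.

Akira 1/4; Kenji 1/4; Reiko 1/8; Ryo 1/8; Sachiko 1/8; Satoshi 1/8

There is no surviving spouse, so the entire estate passes to Haruki's descendants per capita at each generation.
At generation 1 (Umeko, Kenji, Akira, Chiyo) there are 4 shares of (1)/4 = 1/4 each.
Living: Kenji and Akira — each takes 1/4.
Deceased: Umeko and Chiyo. Their combined 1/2 is pooled and carried to generation 2.
At generation 2 (Satoshi, Sachiko, Ryo, Reiko) there are 4 shares of (1/2)/4 = 1/8 each.
Living: Satoshi, Sachiko, Ryo, and Reiko — each takes 1/8.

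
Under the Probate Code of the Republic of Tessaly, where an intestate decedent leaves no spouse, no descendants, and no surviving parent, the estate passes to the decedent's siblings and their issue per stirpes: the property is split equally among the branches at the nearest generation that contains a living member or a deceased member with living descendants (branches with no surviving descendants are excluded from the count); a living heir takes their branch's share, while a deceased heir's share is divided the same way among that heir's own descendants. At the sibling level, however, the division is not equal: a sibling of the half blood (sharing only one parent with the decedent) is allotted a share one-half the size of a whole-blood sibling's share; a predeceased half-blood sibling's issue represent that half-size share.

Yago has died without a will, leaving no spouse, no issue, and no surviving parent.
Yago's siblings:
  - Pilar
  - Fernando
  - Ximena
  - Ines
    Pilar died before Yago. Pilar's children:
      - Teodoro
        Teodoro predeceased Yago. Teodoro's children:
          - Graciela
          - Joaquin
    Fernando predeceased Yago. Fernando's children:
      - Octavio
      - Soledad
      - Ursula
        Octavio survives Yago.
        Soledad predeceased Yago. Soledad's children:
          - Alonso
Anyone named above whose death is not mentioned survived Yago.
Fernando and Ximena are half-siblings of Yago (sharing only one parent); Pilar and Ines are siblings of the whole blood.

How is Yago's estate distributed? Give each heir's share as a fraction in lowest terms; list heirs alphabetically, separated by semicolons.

Alonso 1/18; Graciela 1/6; Ines 1/3; Joaquin 1/6; Octavio 1/18; Ursula 1/18; Ximena 1/6

No spouse, descendants, or parent survives, so the estate passes to Yago's siblings per stirpes.
Half-blood siblings count for one-half the weight of whole-blood siblings at the initial division.
Dividing 1 in proportion to weights (total weight 3): Pilar (weight 1) → 1/3; Fernando (weight 1/2) → 1/6; Ximena (weight 1/2) → 1/6; Ines (weight 1) → 1/3.
Pilar predeceased; the 1/3 allotted to Pilar's branch passes to Pilar's issue by representation.
Teodoro's line is the sole branch at this level, so the full 1/3 passes to Teodoro's issue by representation.
The 1/3 is divided into 2 equal shares of 1/6 among Graciela, Joaquin.
Graciela is living and takes 1/6.
Joaquin is living and takes 1/6.
Fernando predeceased; the 1/6 allotted to Fernando's branch passes to Fernando's issue by representation.
The 1/6 is divided into 3 equal shares of 1/18 among Octavio, Soledad, Ursula.
Octavio is living and takes 1/18.
Soledad predeceased; the 1/18 allotted to Soledad's branch passes to Soledad's issue by representation.
Alonso is the sole taker at this level and receives the full 1/18.
Ursula is living and takes 1/18.
Ximena is living and takes 1/6.
Ines is living and takes 1/3.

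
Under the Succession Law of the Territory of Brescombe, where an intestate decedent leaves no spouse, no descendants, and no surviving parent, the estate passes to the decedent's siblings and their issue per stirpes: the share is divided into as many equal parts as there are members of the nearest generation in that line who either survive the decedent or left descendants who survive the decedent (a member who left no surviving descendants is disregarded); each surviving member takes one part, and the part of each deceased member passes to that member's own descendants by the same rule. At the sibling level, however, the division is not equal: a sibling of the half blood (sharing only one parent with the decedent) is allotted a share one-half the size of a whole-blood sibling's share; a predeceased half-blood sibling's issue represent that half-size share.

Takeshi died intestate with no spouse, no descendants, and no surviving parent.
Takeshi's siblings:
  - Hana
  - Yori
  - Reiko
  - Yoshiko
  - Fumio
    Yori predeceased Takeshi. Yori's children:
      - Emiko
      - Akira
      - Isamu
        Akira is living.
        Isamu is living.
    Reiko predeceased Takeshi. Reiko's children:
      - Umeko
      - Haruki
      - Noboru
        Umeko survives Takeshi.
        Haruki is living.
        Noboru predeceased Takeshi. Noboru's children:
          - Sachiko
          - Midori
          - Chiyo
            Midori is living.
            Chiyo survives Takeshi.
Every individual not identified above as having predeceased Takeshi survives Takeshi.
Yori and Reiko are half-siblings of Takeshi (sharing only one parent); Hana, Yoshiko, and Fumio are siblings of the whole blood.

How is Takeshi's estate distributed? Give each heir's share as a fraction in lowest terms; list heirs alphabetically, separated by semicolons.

No spouse, descendants, or parent survives, so the estate passes to Takeshi's siblings per stirpes.
Half-blood siblings count for one-half the weight of whole-blood siblings at the initial division.
Dividing 1 in proportion to weights (total weight 4): Hana (weight 1) → 1/4; Yori (weight 1/2) → 1/8; Reiko (weight 1/2) → 1/8; Yoshiko (weight 1) → 1/4; Fumio (weight 1) → 1/4.
Hana is living and takes 1/4.
Yori predeceased; the 1/8 allotted to Yori's branch passes to Yori's issue by representation.
The 1/8 is divided into 3 equal shares of 1/24 among Emiko, Akira, Isamu.
Emiko is living and takes 1/24.
Akira is living and takes 1/24.
Isamu is living and takes 1/24.
Reiko predeceased; the 1/8 allotted to Reiko's branch passes to Reiko's issue by representation.
The 1/8 is divided into 3 equal shares of 1/24 among Umeko, Haruki, Noboru.
Umeko is living and takes 1/24.
Haruki is living and takes 1/24.
Noboru predeceased; the 1/24 allotted to Noboru's branch passes to Noboru's issue by representation.
The 1/24 is divided into 3 equal shares of 1/72 among Sachiko, Midori, Chiyo.
Sachiko is living and takes 1/72.
Midori is living and takes 1/72.
Chiyo is living and takes 1/72.
Yoshiko is living and takes 1/4.
Fumio is living and takes 1/4.

Akira 1/24; Chiyo 1/72; Emiko 1/24; Fumio 1/4; Hana 1/4; Haruki 1/24; Isamu 1/24; Midori 1/72; Sachiko 1/72; Umeko 1/24; Yoshiko 1/4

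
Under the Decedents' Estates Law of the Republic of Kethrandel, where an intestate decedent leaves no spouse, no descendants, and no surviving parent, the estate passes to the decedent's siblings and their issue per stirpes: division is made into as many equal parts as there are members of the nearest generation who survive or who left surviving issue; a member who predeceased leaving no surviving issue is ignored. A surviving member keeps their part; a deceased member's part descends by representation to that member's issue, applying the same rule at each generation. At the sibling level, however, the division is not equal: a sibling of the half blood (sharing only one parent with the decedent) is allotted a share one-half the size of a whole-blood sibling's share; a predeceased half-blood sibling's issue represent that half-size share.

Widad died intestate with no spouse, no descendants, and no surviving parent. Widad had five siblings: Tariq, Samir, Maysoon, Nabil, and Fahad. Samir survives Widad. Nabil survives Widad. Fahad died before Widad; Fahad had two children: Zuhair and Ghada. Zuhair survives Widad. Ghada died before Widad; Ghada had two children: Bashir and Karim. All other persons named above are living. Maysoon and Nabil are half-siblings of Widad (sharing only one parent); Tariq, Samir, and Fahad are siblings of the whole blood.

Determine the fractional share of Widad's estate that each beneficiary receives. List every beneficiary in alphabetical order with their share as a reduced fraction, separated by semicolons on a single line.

Bashir 1/16; Karim 1/16; Maysoon 1/8; Nabil 1/8; Samir 1/4; Tariq 1/4; Zuhair 1/8

No spouse, descendants, or parent survives, so the estate passes to Widad's siblings per stirpes.
Half-blood siblings count for one-half the weight of whole-blood siblings at the initial division.
Dividing 1 in proportion to weights (total weight 4): Tariq (weight 1) → 1/4; Samir (weight 1) → 1/4; Maysoon (weight 1/2) → 1/8; Nabil (weight 1/2) → 1/8; Fahad (weight 1) → 1/4.
Tariq is living and takes 1/4.
Samir is living and takes 1/4.
Maysoon is living and takes 1/8.
Nabil is living and takes 1/8.
Fahad predeceased; the 1/4 allotted to Fahad's branch passes to Fahad's issue by representation.
The 1/4 is divided into 2 equal shares of 1/8 among Zuhair, Ghada.
Zuhair is living and takes 1/8.
Ghada predeceased; the 1/8 allotted to Ghada's branch passes to Ghada's issue by representation.
The 1/8 is divided into 2 equal shares of 1/16 among Bashir, Karim.
Bashir is living and takes 1/16.
Karim is living and takes 1/16.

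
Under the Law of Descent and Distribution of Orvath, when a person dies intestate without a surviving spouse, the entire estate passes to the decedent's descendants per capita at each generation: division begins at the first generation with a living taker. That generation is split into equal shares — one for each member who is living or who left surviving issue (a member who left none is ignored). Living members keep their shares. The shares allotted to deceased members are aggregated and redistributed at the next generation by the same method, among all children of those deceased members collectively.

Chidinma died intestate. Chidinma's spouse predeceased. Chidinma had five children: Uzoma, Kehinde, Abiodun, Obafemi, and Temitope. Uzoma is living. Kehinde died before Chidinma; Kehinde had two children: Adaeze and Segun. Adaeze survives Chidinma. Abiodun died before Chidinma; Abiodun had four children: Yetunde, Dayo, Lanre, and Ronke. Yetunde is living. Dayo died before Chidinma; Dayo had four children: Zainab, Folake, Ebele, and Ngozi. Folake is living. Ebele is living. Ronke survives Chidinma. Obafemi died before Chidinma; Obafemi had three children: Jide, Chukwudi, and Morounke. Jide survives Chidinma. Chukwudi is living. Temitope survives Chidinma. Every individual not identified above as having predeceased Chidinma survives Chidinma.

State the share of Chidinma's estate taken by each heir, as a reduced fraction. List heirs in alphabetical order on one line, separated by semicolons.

Adaeze 1/15; Chukwudi 1/15; Ebele 1/60; Folake 1/60; Jide 1/15; Lanre 1/15; Morounke 1/15; Ngozi 1/60; Ronke 1/15; Segun 1/15; Temitope 1/5; Uzoma 1/5; Yetunde 1/15; Zainab 1/60

There is no surviving spouse, so the entire estate passes to Chidinma's descendants per capita at each generation.
At generation 1 (Uzoma, Kehinde, Abiodun, Obafemi, Temitope) there are 5 shares of (1)/5 = 1/5 each.
Living: Uzoma and Temitope — each takes 1/5.
Deceased: Kehinde, Abiodun, and Obafemi. Their combined 3/5 is pooled and carried to generation 2.
At generation 2 (Adaeze, Segun, Yetunde, Dayo, Lanre, Ronke, Jide, Chukwudi, Morounke) there are 9 shares of (3/5)/9 = 1/15 each.
Living: Adaeze, Segun, Yetunde, Lanre, Ronke, Jide, Chukwudi, and Morounke — each takes 1/15.
Deceased: Dayo. That 1/15 share is carried to generation 3.
At generation 3 (Zainab, Folake, Ebele, Ngozi) there are 4 shares of (1/15)/4 = 1/60 each.
Living: Zainab, Folake, Ebele, and Ngozi — each takes 1/60.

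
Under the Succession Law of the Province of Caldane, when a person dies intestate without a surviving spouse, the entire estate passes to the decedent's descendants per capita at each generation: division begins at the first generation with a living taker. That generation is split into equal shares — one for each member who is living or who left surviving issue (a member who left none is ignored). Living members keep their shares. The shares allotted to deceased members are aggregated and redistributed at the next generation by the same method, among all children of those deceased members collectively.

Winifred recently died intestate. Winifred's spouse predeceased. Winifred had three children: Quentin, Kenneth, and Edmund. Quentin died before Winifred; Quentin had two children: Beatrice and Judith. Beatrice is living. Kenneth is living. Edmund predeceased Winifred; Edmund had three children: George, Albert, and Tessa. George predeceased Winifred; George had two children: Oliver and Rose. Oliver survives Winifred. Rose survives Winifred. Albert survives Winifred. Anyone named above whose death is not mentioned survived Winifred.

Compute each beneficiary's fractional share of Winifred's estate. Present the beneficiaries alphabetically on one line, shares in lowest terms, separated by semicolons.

Albert 2/15; Beatrice 2/15; Judith 2/15; Kenneth 1/3; Oliver 1/15; Rose 1/15; Tessa 2/15

There is no surviving spouse, so the entire estate passes to Winifred's descendants per capita at each generation.
At generation 1 (Quentin, Kenneth, Edmund) there are 3 shares of (1)/3 = 1/3 each.
Living: Kenneth — each takes 1/3.
Deceased: Quentin and Edmund. Their combined 2/3 is pooled and carried to generation 2.
At generation 2 (Beatrice, Judith, George, Albert, Tessa) there are 5 shares of (2/3)/5 = 2/15 each.
Living: Beatrice, Judith, Albert, and Tessa — each takes 2/15.
Deceased: George. That 2/15 share is carried to generation 3.
At generation 3 (Oliver, Rose) there are 2 shares of (2/15)/2 = 1/15 each.
Living: Oliver and Rose — each takes 1/15.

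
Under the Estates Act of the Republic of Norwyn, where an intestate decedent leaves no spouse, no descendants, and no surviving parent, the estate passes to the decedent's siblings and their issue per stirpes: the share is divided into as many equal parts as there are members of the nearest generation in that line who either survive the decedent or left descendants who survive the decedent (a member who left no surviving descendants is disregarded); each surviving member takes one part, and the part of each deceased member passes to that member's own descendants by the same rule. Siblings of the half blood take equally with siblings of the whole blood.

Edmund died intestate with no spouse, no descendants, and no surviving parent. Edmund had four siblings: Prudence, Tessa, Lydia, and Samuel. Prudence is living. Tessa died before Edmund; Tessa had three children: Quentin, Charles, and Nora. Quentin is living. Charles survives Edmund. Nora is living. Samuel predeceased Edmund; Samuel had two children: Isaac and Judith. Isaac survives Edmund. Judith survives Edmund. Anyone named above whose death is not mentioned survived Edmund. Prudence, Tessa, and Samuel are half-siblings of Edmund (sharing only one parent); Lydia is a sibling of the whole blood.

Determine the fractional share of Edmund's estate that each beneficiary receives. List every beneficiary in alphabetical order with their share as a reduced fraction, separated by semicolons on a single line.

Charles 1/12; Isaac 1/8; Judith 1/8; Lydia 1/4; Nora 1/12; Prudence 1/4; Quentin 1/12

No spouse, descendants, or parent survives, so the estate passes to Edmund's siblings per stirpes.
Half-blood and whole-blood siblings take equally under the stated rule.
The estate is divided into 4 equal shares of 1/4 among Prudence, Tessa, Lydia, Samuel.
Prudence is living and takes 1/4.
Tessa predeceased; the 1/4 allotted to Tessa's branch passes to Tessa's issue by representation.
The 1/4 is divided into 3 equal shares of 1/12 among Quentin, Charles, Nora.
Quentin is living and takes 1/12.
Charles is living and takes 1/12.
Nora is living and takes 1/12.
Lydia is living and takes 1/4.
Samuel predeceased; the 1/4 allotted to Samuel's branch passes to Samuel's issue by representation.
The 1/4 is divided into 2 equal shares of 1/8 among Isaac, Judith.
Isaac is living and takes 1/8.
Judith is living and takes 1/8.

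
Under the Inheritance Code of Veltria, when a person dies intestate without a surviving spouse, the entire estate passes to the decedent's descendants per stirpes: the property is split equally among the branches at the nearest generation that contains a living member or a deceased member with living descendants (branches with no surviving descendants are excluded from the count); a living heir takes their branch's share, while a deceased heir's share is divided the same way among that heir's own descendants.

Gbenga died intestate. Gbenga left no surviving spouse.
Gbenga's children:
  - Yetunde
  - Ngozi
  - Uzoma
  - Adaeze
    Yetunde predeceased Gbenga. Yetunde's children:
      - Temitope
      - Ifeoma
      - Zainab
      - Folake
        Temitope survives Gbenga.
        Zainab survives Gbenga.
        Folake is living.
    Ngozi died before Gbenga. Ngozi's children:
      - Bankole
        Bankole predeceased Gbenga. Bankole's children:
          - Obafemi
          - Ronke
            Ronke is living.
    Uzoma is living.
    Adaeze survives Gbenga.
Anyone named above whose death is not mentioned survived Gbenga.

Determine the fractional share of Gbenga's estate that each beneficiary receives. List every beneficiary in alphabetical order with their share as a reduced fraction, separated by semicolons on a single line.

Adaeze 1/4; Folake 1/16; Ifeoma 1/16; Obafemi 1/8; Ronke 1/8; Temitope 1/16; Uzoma 1/4; Zainab 1/16

There is no surviving spouse, so the entire estate passes to Gbenga's descendants per stirpes.
The estate is divided into 4 equal shares of 1/4 among Yetunde, Ngozi, Uzoma, Adaeze.
Yetunde predeceased; the 1/4 allotted to Yetunde's branch passes to Yetunde's issue by representation.
The 1/4 is divided into 4 equal shares of 1/16 among Temitope, Ifeoma, Zainab, Folake.
Temitope is living and takes 1/16.
Ifeoma is living and takes 1/16.
Zainab is living and takes 1/16.
Folake is living and takes 1/16.
Ngozi predeceased; the 1/4 allotted to Ngozi's branch passes to Ngozi's issue by representation.
Bankole's line is the sole branch at this level, so the full 1/4 passes to Bankole's issue by representation.
The 1/4 is divided into 2 equal shares of 1/8 among Obafemi, Ronke.
Obafemi is living and takes 1/8.
Ronke is living and takes 1/8.
Uzoma is living and takes 1/4.
Adaeze is living and takes 1/4.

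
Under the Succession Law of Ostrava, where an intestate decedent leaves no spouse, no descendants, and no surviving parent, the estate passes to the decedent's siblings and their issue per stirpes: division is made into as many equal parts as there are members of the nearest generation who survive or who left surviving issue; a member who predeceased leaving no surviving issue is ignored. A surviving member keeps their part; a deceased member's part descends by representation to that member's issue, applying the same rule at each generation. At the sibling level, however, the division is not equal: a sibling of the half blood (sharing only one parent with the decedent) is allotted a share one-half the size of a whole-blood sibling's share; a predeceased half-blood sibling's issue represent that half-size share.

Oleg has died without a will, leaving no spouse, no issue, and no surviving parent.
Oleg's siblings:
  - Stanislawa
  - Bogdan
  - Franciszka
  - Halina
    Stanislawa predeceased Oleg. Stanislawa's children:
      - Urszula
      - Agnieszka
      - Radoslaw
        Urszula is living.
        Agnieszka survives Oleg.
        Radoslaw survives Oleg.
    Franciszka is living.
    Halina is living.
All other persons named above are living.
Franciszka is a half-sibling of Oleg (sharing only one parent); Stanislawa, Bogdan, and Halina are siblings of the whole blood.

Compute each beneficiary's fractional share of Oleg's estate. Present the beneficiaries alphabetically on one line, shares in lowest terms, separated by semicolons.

Agnieszka 2/21; Bogdan 2/7; Franciszka 1/7; Halina 2/7; Radoslaw 2/21; Urszula 2/21

No spouse, descendants, or parent survives, so the estate passes to Oleg's siblings per stirpes.
Half-blood siblings count for one-half the weight of whole-blood siblings at the initial division.
Dividing 1 in proportion to weights (total weight 7/2): Stanislawa (weight 1) → 2/7; Bogdan (weight 1) → 2/7; Franciszka (weight 1/2) → 1/7; Halina (weight 1) → 2/7.
Stanislawa predeceased; the 2/7 allotted to Stanislawa's branch passes to Stanislawa's issue by representation.
The 2/7 is divided into 3 equal shares of 2/21 among Urszula, Agnieszka, Radoslaw.
Urszula is living and takes 2/21.
Agnieszka is living and takes 2/21.
Radoslaw is living and takes 2/21.
Bogdan is living and takes 2/7.
Franciszka is living and takes 1/7.
Halina is living and takes 2/7.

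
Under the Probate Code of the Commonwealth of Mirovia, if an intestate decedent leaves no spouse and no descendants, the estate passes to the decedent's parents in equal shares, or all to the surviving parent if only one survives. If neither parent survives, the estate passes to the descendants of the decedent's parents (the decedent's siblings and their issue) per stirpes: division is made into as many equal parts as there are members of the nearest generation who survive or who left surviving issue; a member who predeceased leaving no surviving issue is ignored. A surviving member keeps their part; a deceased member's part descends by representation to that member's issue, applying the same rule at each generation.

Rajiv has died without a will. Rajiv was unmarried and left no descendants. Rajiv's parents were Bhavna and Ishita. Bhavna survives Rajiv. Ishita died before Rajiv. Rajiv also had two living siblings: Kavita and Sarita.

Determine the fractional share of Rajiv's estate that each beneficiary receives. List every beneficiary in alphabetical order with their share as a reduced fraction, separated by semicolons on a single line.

Bhavna 1

Only one parent, Bhavna, survives, so Bhavna takes the entire estate. The siblings take nothing because a surviving parent has priority.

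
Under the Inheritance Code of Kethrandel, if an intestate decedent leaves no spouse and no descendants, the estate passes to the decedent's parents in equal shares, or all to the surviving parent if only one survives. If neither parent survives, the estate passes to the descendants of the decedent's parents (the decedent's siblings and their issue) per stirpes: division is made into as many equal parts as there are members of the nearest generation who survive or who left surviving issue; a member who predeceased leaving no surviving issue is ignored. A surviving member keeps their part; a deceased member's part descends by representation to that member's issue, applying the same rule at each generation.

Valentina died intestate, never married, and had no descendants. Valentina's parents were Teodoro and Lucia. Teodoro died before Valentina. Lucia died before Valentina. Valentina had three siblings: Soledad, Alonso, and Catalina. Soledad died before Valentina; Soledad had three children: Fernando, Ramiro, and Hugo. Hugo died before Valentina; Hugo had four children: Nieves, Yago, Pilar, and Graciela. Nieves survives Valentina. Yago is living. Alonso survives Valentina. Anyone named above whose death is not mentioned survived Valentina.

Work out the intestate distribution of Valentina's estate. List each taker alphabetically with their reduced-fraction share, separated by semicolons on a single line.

Alonso 1/3; Catalina 1/3; Fernando 1/9; Graciela 1/36; Nieves 1/36; Pilar 1/36; Ramiro 1/9; Yago 1/36

Neither parent survives and there are no descendants, so the estate passes to Valentina's siblings and their issue per stirpes.
The estate is divided into 3 equal shares of 1/3 among Soledad, Alonso, Catalina.
Soledad predeceased; the 1/3 allotted to Soledad's branch passes to Soledad's issue by representation.
The 1/3 is divided into 3 equal shares of 1/9 among Fernando, Ramiro, Hugo.
Fernando is living and takes 1/9.
Ramiro is living and takes 1/9.
Hugo predeceased; the 1/9 allotted to Hugo's branch passes to Hugo's issue by representation.
The 1/9 is divided into 4 equal shares of 1/36 among Nieves, Yago, Pilar, Graciela.
Nieves is living and takes 1/36.
Yago is living and takes 1/36.
Pilar is living and takes 1/36.
Graciela is living and takes 1/36.
Alonso is living and takes 1/3.
Catalina is living and takes 1/3.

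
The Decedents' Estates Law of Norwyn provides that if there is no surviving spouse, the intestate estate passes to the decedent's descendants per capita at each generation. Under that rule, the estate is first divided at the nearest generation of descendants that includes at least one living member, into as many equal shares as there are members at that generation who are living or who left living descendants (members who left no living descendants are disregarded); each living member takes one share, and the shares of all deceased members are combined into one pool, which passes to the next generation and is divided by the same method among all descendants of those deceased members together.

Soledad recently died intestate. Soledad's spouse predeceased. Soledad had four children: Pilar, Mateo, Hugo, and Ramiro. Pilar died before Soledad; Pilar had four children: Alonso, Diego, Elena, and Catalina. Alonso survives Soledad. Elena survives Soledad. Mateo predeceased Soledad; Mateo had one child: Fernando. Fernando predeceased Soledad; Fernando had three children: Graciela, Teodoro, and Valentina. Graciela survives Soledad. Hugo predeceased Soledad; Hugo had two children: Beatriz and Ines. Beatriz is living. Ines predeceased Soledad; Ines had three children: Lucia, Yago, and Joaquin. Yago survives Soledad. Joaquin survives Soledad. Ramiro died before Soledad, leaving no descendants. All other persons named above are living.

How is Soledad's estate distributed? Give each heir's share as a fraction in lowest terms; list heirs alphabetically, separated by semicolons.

There is no surviving spouse, so the entire estate passes to Soledad's descendants per capita at each generation.
No one at generation 1 (Pilar, Mateo, Hugo) is living; moving to the next generation.
At generation 2 (Alonso, Diego, Elena, Catalina, Fernando, Beatriz, Ines) there are 7 shares of (1)/7 = 1/7 each.
Living: Alonso, Diego, Elena, Catalina, and Beatriz — each takes 1/7.
Deceased: Fernando and Ines. Their combined 2/7 is pooled and carried to generation 3.
At generation 3 (Graciela, Teodoro, Valentina, Lucia, Yago, Joaquin) there are 6 shares of (2/7)/6 = 1/21 each.
Living: Graciela, Teodoro, Valentina, Lucia, Yago, and Joaquin — each takes 1/21.

Alonso 1/7; Beatriz 1/7; Catalina 1/7; Diego 1/7; Elena 1/7; Graciela 1/21; Joaquin 1/21; Lucia 1/21; Teodoro 1/21; Valentina 1/21; Yago 1/21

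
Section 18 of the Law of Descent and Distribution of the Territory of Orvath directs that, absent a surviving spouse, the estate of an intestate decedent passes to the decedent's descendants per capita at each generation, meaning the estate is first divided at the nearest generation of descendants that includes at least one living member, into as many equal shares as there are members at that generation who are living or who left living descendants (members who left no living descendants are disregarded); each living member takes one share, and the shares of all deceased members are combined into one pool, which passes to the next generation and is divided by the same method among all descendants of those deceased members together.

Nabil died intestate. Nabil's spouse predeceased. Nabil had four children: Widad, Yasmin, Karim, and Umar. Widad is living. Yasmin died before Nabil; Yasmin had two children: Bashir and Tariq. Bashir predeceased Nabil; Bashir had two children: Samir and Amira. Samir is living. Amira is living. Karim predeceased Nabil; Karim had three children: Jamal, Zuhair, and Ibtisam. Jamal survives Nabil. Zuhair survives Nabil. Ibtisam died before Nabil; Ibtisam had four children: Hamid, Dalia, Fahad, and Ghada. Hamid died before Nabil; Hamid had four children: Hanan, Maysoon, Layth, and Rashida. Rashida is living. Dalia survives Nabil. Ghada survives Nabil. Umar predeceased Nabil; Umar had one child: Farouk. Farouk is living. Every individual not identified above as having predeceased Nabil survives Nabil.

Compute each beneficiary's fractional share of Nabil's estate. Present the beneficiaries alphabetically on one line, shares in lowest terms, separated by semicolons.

Amira 1/24; Dalia 1/24; Fahad 1/24; Farouk 1/8; Ghada 1/24; Hanan 1/96; Jamal 1/8; Layth 1/96; Maysoon 1/96; Rashida 1/96; Samir 1/24; Tariq 1/8; Widad 1/4; Zuhair 1/8

There is no surviving spouse, so the entire estate passes to Nabil's descendants per capita at each generation.
At generation 1 (Widad, Yasmin, Karim, Umar) there are 4 shares of (1)/4 = 1/4 each.
Living: Widad — each takes 1/4.
Deceased: Yasmin, Karim, and Umar. Their combined 3/4 is pooled and carried to generation 2.
At generation 2 (Bashir, Tariq, Jamal, Zuhair, Ibtisam, Farouk) there are 6 shares of (3/4)/6 = 1/8 each.
Living: Tariq, Jamal, Zuhair, and Farouk — each takes 1/8.
Deceased: Bashir and Ibtisam. Their combined 1/4 is pooled and carried to generation 3.
At generation 3 (Samir, Amira, Hamid, Dalia, Fahad, Ghada) there are 6 shares of (1/4)/6 = 1/24 each.
Living: Samir, Amira, Dalia, Fahad, and Ghada — each takes 1/24.
Deceased: Hamid. That 1/24 share is carried to generation 4.
At generation 4 (Hanan, Maysoon, Layth, Rashida) there are 4 shares of (1/24)/4 = 1/96 each.
Living: Hanan, Maysoon, Layth, and Rashida — each takes 1/96.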